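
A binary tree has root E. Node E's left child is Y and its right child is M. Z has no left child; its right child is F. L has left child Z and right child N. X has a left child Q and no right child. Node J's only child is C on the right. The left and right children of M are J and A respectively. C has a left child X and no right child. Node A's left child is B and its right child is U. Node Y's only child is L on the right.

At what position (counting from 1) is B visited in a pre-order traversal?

13

Pre-order visits the node, then its left subtree, then its right subtree.
Visit E.
At E: go left to Y.
  Visit Y.
  At Y: no left child.
  At Y: go right to L.
    Visit L.
    At L: go left to Z.
      Visit Z.
      At Z: no left child.
      At Z: go right to F.
        F is a leaf — visit F.
    At L: go right to N.
      N is a leaf — visit N.
At E: go right to M.
  Visit M.
  At M: go left to J.
    Visit J.
    At J: no left child.
    At J: go right to C.
      Visit C.
      At C: go left to X.
        Visit X.
        At X: go left to Q.
          Q is a leaf — visit Q.
        At X: no right child.
      At C: no right child.
  At M: go right to A.
    Visit A.
    At A: go left to B.
      B is a leaf — visit B.
    At A: go right to U.
      U is a leaf — visit U.
Full pre-order sequence: E, Y, L, Z, F, N, M, J, C, X, Q, A, B, U.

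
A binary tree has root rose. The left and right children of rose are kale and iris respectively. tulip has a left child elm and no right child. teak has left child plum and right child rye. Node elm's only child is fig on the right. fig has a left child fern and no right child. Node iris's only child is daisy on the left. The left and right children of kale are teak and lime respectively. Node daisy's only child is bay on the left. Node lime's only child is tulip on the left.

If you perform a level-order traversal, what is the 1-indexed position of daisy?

6

Level-order visits nodes level by level from the root, left to right within each level.
Level 0: rose
Level 1: kale, iris
Level 2: teak, lime, daisy
Level 3: plum, rye, tulip, bay
Level 4: elm
Level 5: fig
Level 6: fern
Full level-order sequence: rose, kale, iris, teak, lime, daisy, plum, rye, tulip, bay, elm, fig, fern.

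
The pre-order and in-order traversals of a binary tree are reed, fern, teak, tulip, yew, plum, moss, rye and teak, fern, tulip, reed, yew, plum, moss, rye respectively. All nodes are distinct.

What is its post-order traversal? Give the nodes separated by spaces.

The first element of pre-order is the root; it splits in-order into left and right subtrees.
Root reed: left subtree has 3 nodes {teak, fern, tulip}, right has 4 {yew, plum, moss, rye}.
  Root fern: left subtree has 1 node {teak}, right has 1 {tulip}.
  Root yew: left subtree has 0 nodes { }, right has 3 {plum, moss, rye}.
    Root plum: left subtree has 0 nodes { }, right has 2 {moss, rye}.
      Root moss: left subtree has 0 nodes { }, right has 1 {rye}.

teak tulip fern rye moss plum yew reed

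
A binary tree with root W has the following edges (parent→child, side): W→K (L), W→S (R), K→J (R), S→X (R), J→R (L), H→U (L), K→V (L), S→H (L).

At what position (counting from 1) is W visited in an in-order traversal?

5

In-order visits the left subtree, then the node, then the right subtree.
At W: go left to K.
  At K: go left to V.
    V is a leaf — visit V.
  Visit K.
  At K: go right to J.
    At J: go left to R.
      R is a leaf — visit R.
    Visit J.
    At J: no right child.
Visit W.
At W: go right to S.
  At S: go left to H.
    At H: go left to U.
      U is a leaf — visit U.
    Visit H.
    At H: no right child.
  Visit S.
  At S: go right to X.
    X is a leaf — visit X.
Full in-order sequence: V, K, R, J, W, U, H, S, X.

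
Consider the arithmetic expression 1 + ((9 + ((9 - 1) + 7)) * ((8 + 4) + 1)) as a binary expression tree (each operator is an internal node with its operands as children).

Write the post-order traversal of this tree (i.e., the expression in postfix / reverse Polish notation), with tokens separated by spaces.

Post-order on an expression tree gives postfix notation: for each operator, emit left operand, right operand, then the operator.

1 9 9 1 - 7 + + 8 4 + 1 + * +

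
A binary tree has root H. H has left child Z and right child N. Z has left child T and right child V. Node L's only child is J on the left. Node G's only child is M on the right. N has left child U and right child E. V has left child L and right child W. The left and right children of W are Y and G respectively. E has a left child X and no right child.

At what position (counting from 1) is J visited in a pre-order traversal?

Pre-order visits the node, then its left subtree, then its right subtree.
Visit H.
At H: go left to Z.
  Visit Z.
  At Z: go left to T.
    T is a leaf — visit T.
  At Z: go right to V.
    Visit V.
    At V: go left to L.
      Visit L.
      At L: go left to J.
        J is a leaf — visit J.
      At L: no right child.
    At V: go right to W.
      Visit W.
      At W: go left to Y.
        Y is a leaf — visit Y.
      At W: go right to G.
        Visit G.
        At G: no left child.
        At G: go right to M.
          M is a leaf — visit M.
At H: go right to N.
  Visit N.
  At N: go left to U.
    U is a leaf — visit U.
  At N: go right to E.
    Visit E.
    At E: go left to X.
      X is a leaf — visit X.
    At E: no right child.
Full pre-order sequence: H, Z, T, V, L, J, W, Y, G, M, N, U, E, X.

6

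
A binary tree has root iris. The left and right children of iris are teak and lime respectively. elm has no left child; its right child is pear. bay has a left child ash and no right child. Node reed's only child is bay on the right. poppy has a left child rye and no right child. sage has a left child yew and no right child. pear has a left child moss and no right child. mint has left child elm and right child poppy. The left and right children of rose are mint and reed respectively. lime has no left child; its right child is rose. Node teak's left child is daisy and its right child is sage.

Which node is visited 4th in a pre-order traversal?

Pre-order visits the node, then its left subtree, then its right subtree.
Visit iris.
At iris: go left to teak.
  Visit teak.
  At teak: go left to daisy.
    daisy is a leaf — visit daisy.
  At teak: go right to sage.
    Visit sage.
    At sage: go left to yew.
      yew is a leaf — visit yew.
    At sage: no right child.
At iris: go right to lime.
  Visit lime.
  At lime: no left child.
  At lime: go right to rose.
    Visit rose.
    At rose: go left to mint.
      Visit mint.
      At mint: go left to elm.
        Visit elm.
        At elm: no left child.
        At elm: go right to pear.
          Visit pear.
          At pear: go left to moss.
            moss is a leaf — visit moss.
          At pear: no right child.
      At mint: go right to poppy.
        Visit poppy.
        At poppy: go left to rye.
          rye is a leaf — visit rye.
        At poppy: no right child.
    At rose: go right to reed.
      Visit reed.
      At reed: no left child.
      At reed: go right to bay.
        Visit bay.
        At bay: go left to ash.
          ash is a leaf — visit ash.
        At bay: no right child.
Full pre-order sequence: iris, teak, daisy, sage, yew, lime, rose, mint, elm, pear, moss, poppy, rye, reed, bay, ash.

sage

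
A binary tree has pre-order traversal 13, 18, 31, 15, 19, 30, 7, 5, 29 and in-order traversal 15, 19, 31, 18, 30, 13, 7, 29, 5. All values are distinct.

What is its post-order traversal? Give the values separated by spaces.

The first element of pre-order is the root; it splits in-order into left and right subtrees.
Root 13: left subtree has 5 nodes {15, 19, 31, 18, 30}, right has 3 {7, 29, 5}.
  Root 18: left subtree has 3 nodes {15, 19, 31}, right has 1 {30}.
    Root 31: left subtree has 2 nodes {15, 19}, right has 0 { }.
      Root 15: left subtree has 0 nodes { }, right has 1 {19}.
  Root 7: left subtree has 0 nodes { }, right has 2 {29, 5}.
    Root 5: left subtree has 1 node {29}, right has 0 { }.

19 15 31 30 18 29 5 7 13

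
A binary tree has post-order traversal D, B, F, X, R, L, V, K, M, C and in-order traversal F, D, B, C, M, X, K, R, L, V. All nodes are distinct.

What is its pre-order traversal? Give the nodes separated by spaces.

C F B D M K X V L R

The last element of post-order is the root; it splits in-order into left and right subtrees.
Root C: left subtree has 3 nodes {F, D, B}, right has 6 {M, X, K, R, L, V}.
  Root F: left subtree has 0 nodes { }, right has 2 {D, B}.
    Root B: left subtree has 1 node {D}, right has 0 { }.
  Root M: left subtree has 0 nodes { }, right has 5 {X, K, R, L, V}.
    Root K: left subtree has 1 node {X}, right has 3 {R, L, V}.
      Root V: left subtree has 2 nodes {R, L}, right has 0 { }.
        Root L: left subtree has 1 node {R}, right has 0 { }.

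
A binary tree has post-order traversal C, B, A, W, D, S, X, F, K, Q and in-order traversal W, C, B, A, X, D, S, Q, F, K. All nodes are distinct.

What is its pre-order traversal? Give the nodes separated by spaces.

The last element of post-order is the root; it splits in-order into left and right subtrees.
Root Q: left subtree has 7 nodes {W, C, B, A, X, D, S}, right has 2 {F, K}.
  Root X: left subtree has 4 nodes {W, C, B, A}, right has 2 {D, S}.
    Root W: left subtree has 0 nodes { }, right has 3 {C, B, A}.
      Root A: left subtree has 2 nodes {C, B}, right has 0 { }.
        Root B: left subtree has 1 node {C}, right has 0 { }.
    Root S: left subtree has 1 node {D}, right has 0 { }.
  Root K: left subtree has 1 node {F}, right has 0 { }.

Q X W A B C S D K F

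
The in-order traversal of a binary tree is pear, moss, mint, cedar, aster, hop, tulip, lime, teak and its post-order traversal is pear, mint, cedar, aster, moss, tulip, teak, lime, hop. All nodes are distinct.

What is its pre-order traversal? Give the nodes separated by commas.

The last element of post-order is the root; it splits in-order into left and right subtrees.
Root hop: left subtree has 5 nodes {pear, moss, mint, cedar, aster}, right has 3 {tulip, lime, teak}.
  Root moss: left subtree has 1 node {pear}, right has 3 {mint, cedar, aster}.
    Root aster: left subtree has 2 nodes {mint, cedar}, right has 0 { }.
      Root cedar: left subtree has 1 node {mint}, right has 0 { }.
  Root lime: left subtree has 1 node {tulip}, right has 1 {teak}.

hop, moss, pear, aster, cedar, mint, lime, tulip, teak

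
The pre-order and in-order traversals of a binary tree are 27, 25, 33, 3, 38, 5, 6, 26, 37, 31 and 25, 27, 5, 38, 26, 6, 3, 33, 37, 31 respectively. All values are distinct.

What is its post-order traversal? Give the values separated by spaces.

25 5 26 6 38 3 31 37 33 27

The first element of pre-order is the root; it splits in-order into left and right subtrees.
Root 27: left subtree has 1 node {25}, right has 8 {5, 38, 26, 6, 3, 33, 37, 31}.
  Root 33: left subtree has 5 nodes {5, 38, 26, 6, 3}, right has 2 {37, 31}.
    Root 3: left subtree has 4 nodes {5, 38, 26, 6}, right has 0 { }.
      Root 38: left subtree has 1 node {5}, right has 2 {26, 6}.
        Root 6: left subtree has 1 node {26}, right has 0 { }.
    Root 37: left subtree has 0 nodes { }, right has 1 {31}.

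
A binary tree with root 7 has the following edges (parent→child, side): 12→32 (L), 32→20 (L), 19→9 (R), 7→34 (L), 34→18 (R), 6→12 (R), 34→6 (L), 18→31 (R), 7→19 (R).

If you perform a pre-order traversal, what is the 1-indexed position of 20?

6

Pre-order visits the node, then its left subtree, then its right subtree.
Visit 7.
At 7: go left to 34.
  Visit 34.
  At 34: go left to 6.
    Visit 6.
    At 6: no left child.
    At 6: go right to 12.
      Visit 12.
      At 12: go left to 32.
        Visit 32.
        At 32: go left to 20.
          20 is a leaf — visit 20.
        At 32: no right child.
      At 12: no right child.
  At 34: go right to 18.
    Visit 18.
    At 18: no left child.
    At 18: go right to 31.
      31 is a leaf — visit 31.
At 7: go right to 19.
  Visit 19.
  At 19: no left child.
  At 19: go right to 9.
    9 is a leaf — visit 9.
Full pre-order sequence: 7, 34, 6, 12, 32, 20, 18, 31, 19, 9.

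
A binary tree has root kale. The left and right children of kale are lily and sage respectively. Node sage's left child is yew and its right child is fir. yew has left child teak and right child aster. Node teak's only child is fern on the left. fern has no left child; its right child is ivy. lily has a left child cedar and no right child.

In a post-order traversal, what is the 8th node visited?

fir

Post-order visits the left subtree, then the right subtree, then the node.
At kale: go left to lily.
  At lily: go left to cedar.
    cedar is a leaf — visit cedar.
  At lily: no right child.
  Visit lily.
At kale: go right to sage.
  At sage: go left to yew.
    At yew: go left to teak.
      At teak: go left to fern.
        At fern: no left child.
        At fern: go right to ivy.
          ivy is a leaf — visit ivy.
        Visit fern.
      At teak: no right child.
      Visit teak.
    At yew: go right to aster.
      aster is a leaf — visit aster.
    Visit yew.
  At sage: go right to fir.
    fir is a leaf — visit fir.
  Visit sage.
Visit kale.
Full post-order sequence: cedar, lily, ivy, fern, teak, aster, yew, fir, sage, kale.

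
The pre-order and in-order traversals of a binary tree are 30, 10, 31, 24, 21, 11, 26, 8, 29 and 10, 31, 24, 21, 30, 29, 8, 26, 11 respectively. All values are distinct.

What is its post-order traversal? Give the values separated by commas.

The first element of pre-order is the root; it splits in-order into left and right subtrees.
Root 30: left subtree has 4 nodes {10, 31, 24, 21}, right has 4 {29, 8, 26, 11}.
  Root 10: left subtree has 0 nodes { }, right has 3 {31, 24, 21}.
    Root 31: left subtree has 0 nodes { }, right has 2 {24, 21}.
      Root 24: left subtree has 0 nodes { }, right has 1 {21}.
  Root 11: left subtree has 3 nodes {29, 8, 26}, right has 0 { }.
    Root 26: left subtree has 2 nodes {29, 8}, right has 0 { }.
      Root 8: left subtree has 1 node {29}, right has 0 { }.

21, 24, 31, 10, 29, 8, 26, 11, 30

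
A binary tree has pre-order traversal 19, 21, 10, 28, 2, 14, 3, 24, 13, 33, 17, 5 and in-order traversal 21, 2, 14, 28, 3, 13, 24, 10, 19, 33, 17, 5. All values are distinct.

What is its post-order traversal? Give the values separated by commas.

14, 2, 13, 24, 3, 28, 10, 21, 5, 17, 33, 19

The first element of pre-order is the root; it splits in-order into left and right subtrees.
Root 19: left subtree has 8 nodes {21, 2, 14, 28, 3, 13, 24, 10}, right has 3 {33, 17, 5}.
  Root 21: left subtree has 0 nodes { }, right has 7 {2, 14, 28, 3, 13, 24, 10}.
    Root 10: left subtree has 6 nodes {2, 14, 28, 3, 13, 24}, right has 0 { }.
      Root 28: left subtree has 2 nodes {2, 14}, right has 3 {3, 13, 24}.
        Root 2: left subtree has 0 nodes { }, right has 1 {14}.
        Root 3: left subtree has 0 nodes { }, right has 2 {13, 24}.
          Root 24: left subtree has 1 node {13}, right has 0 { }.
  Root 33: left subtree has 0 nodes { }, right has 2 {17, 5}.
    Root 17: left subtree has 0 nodes { }, right has 1 {5}.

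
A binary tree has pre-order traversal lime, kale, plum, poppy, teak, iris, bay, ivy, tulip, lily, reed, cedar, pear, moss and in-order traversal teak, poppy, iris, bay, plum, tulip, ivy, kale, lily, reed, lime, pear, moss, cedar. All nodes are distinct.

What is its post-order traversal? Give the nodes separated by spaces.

The first element of pre-order is the root; it splits in-order into left and right subtrees.
Root lime: left subtree has 10 nodes {teak, poppy, iris, bay, plum, tulip, ivy, kale, lily, reed}, right has 3 {pear, moss, cedar}.
  Root kale: left subtree has 7 nodes {teak, poppy, iris, bay, plum, tulip, ivy}, right has 2 {lily, reed}.
    Root plum: left subtree has 4 nodes {teak, poppy, iris, bay}, right has 2 {tulip, ivy}.
      Root poppy: left subtree has 1 node {teak}, right has 2 {iris, bay}.
        Root iris: left subtree has 0 nodes { }, right has 1 {bay}.
      Root ivy: left subtree has 1 node {tulip}, right has 0 { }.
    Root lily: left subtree has 0 nodes { }, right has 1 {reed}.
  Root cedar: left subtree has 2 nodes {pear, moss}, right has 0 { }.
    Root pear: left subtree has 0 nodes { }, right has 1 {moss}.

teak bay iris poppy tulip ivy plum reed lily kale moss pear cedar lime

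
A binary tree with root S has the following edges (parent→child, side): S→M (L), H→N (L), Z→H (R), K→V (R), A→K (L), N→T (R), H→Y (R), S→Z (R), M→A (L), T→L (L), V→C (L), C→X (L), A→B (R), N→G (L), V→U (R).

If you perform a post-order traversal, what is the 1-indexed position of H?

14

Post-order visits the left subtree, then the right subtree, then the node.
At S: go left to M.
  At M: go left to A.
    At A: go left to K.
      At K: no left child.
      At K: go right to V.
        At V: go left to C.
          At C: go left to X.
            X is a leaf — visit X.
          At C: no right child.
          Visit C.
        At V: go right to U.
          U is a leaf — visit U.
        Visit V.
      Visit K.
    At A: go right to B.
      B is a leaf — visit B.
    Visit A.
  At M: no right child.
  Visit M.
At S: go right to Z.
  At Z: no left child.
  At Z: go right to H.
    At H: go left to N.
      At N: go left to G.
        G is a leaf — visit G.
      At N: go right to T.
        At T: go left to L.
          L is a leaf — visit L.
        At T: no right child.
        Visit T.
      Visit N.
    At H: go right to Y.
      Y is a leaf — visit Y.
    Visit H.
  Visit Z.
Visit S.
Full post-order sequence: X, C, U, V, K, B, A, M, G, L, T, N, Y, H, Z, S.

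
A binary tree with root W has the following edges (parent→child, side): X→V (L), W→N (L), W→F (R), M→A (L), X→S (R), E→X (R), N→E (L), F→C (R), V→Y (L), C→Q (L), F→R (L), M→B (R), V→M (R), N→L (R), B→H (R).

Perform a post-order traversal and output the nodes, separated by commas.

Y, A, H, B, M, V, S, X, E, L, N, R, Q, C, F, W

Post-order visits the left subtree, then the right subtree, then the node.
At W: go left to N.
  At N: go left to E.
    At E: no left child.
    At E: go right to X.
      At X: go left to V.
        At V: go left to Y.
          Y is a leaf — visit Y.
        At V: go right to M.
          At M: go left to A.
            A is a leaf — visit A.
          At M: go right to B.
            At B: no left child.
            At B: go right to H.
              H is a leaf — visit H.
            Visit B.
          Visit M.
        Visit V.
      At X: go right to S.
        S is a leaf — visit S.
      Visit X.
    Visit E.
  At N: go right to L.
    L is a leaf — visit L.
  Visit N.
At W: go right to F.
  At F: go left to R.
    R is a leaf — visit R.
  At F: go right to C.
    At C: go left to Q.
      Q is a leaf — visit Q.
    At C: no right child.
    Visit C.
  Visit F.
Visit W.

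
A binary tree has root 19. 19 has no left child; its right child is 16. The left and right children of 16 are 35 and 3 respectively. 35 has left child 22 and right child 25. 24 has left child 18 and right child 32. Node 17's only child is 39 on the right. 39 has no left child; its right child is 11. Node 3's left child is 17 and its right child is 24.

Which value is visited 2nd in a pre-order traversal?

Pre-order visits the node, then its left subtree, then its right subtree.
Visit 19.
At 19: no left child.
At 19: go right to 16.
  Visit 16.
  At 16: go left to 35.
    Visit 35.
    At 35: go left to 22.
      22 is a leaf — visit 22.
    At 35: go right to 25.
      25 is a leaf — visit 25.
  At 16: go right to 3.
    Visit 3.
    At 3: go left to 17.
      Visit 17.
      At 17: no left child.
      At 17: go right to 39.
        Visit 39.
        At 39: no left child.
        At 39: go right to 11.
          11 is a leaf — visit 11.
    At 3: go right to 24.
      Visit 24.
      At 24: go left to 18.
        18 is a leaf — visit 18.
      At 24: go right to 32.
        32 is a leaf — visit 32.
Full pre-order sequence: 19, 16, 35, 22, 25, 3, 17, 39, 11, 24, 18, 32.

16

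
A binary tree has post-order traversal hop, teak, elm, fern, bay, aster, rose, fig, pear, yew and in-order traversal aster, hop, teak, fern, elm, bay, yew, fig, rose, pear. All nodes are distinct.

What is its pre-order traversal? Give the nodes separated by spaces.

The last element of post-order is the root; it splits in-order into left and right subtrees.
Root yew: left subtree has 6 nodes {aster, hop, teak, fern, elm, bay}, right has 3 {fig, rose, pear}.
  Root aster: left subtree has 0 nodes { }, right has 5 {hop, teak, fern, elm, bay}.
    Root bay: left subtree has 4 nodes {hop, teak, fern, elm}, right has 0 { }.
      Root fern: left subtree has 2 nodes {hop, teak}, right has 1 {elm}.
        Root teak: left subtree has 1 node {hop}, right has 0 { }.
  Root pear: left subtree has 2 nodes {fig, rose}, right has 0 { }.
    Root fig: left subtree has 0 nodes { }, right has 1 {rose}.

yew aster bay fern teak hop elm pear fig rose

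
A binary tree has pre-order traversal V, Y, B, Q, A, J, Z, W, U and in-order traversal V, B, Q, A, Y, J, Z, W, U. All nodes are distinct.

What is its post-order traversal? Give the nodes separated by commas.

A, Q, B, U, W, Z, J, Y, V

The first element of pre-order is the root; it splits in-order into left and right subtrees.
Root V: left subtree has 0 nodes { }, right has 8 {B, Q, A, Y, J, Z, W, U}.
  Root Y: left subtree has 3 nodes {B, Q, A}, right has 4 {J, Z, W, U}.
    Root B: left subtree has 0 nodes { }, right has 2 {Q, A}.
      Root Q: left subtree has 0 nodes { }, right has 1 {A}.
    Root J: left subtree has 0 nodes { }, right has 3 {Z, W, U}.
      Root Z: left subtree has 0 nodes { }, right has 2 {W, U}.
        Root W: left subtree has 0 nodes { }, right has 1 {U}.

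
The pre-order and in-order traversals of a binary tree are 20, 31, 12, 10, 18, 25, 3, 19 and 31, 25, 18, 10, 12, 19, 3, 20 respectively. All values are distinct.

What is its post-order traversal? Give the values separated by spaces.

The first element of pre-order is the root; it splits in-order into left and right subtrees.
Root 20: left subtree has 7 nodes {31, 25, 18, 10, 12, 19, 3}, right has 0 { }.
  Root 31: left subtree has 0 nodes { }, right has 6 {25, 18, 10, 12, 19, 3}.
    Root 12: left subtree has 3 nodes {25, 18, 10}, right has 2 {19, 3}.
      Root 10: left subtree has 2 nodes {25, 18}, right has 0 { }.
        Root 18: left subtree has 1 node {25}, right has 0 { }.
      Root 3: left subtree has 1 node {19}, right has 0 { }.

25 18 10 19 3 12 31 20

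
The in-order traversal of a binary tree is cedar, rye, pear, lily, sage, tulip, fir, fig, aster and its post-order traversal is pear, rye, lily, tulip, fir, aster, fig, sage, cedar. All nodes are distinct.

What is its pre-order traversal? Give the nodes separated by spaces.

cedar sage lily rye pear fig fir tulip aster

The last element of post-order is the root; it splits in-order into left and right subtrees.
Root cedar: left subtree has 0 nodes { }, right has 8 {rye, pear, lily, sage, tulip, fir, fig, aster}.
  Root sage: left subtree has 3 nodes {rye, pear, lily}, right has 4 {tulip, fir, fig, aster}.
    Root lily: left subtree has 2 nodes {rye, pear}, right has 0 { }.
      Root rye: left subtree has 0 nodes { }, right has 1 {pear}.
    Root fig: left subtree has 2 nodes {tulip, fir}, right has 1 {aster}.
      Root fir: left subtree has 1 node {tulip}, right has 0 { }.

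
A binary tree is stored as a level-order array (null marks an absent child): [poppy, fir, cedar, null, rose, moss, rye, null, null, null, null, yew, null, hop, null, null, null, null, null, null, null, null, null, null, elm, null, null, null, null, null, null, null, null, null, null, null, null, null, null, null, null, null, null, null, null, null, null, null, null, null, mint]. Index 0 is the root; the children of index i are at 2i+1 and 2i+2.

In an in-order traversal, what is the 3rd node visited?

In-order visits the left subtree, then the node, then the right subtree.
At poppy: go left to fir.
  At fir: no left child.
  Visit fir.
  At fir: go right to rose.
    rose is a leaf — visit rose.
Visit poppy.
At poppy: go right to cedar.
  At cedar: go left to moss.
    At moss: go left to yew.
      At yew: no left child.
      Visit yew.
      At yew: go right to elm.
        At elm: no left child.
        Visit elm.
        At elm: go right to mint.
          mint is a leaf — visit mint.
    Visit moss.
    At moss: no right child.
  Visit cedar.
  At cedar: go right to rye.
    At rye: go left to hop.
      hop is a leaf — visit hop.
    Visit rye.
    At rye: no right child.
Full in-order sequence: fir, rose, poppy, yew, elm, mint, moss, cedar, hop, rye.

poppy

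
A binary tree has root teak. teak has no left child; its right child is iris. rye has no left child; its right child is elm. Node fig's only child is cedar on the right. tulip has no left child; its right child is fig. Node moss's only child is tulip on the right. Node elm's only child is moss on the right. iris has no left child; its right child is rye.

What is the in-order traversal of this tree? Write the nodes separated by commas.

In-order visits the left subtree, then the node, then the right subtree.
At teak: no left child.
Visit teak.
At teak: go right to iris.
  At iris: no left child.
  Visit iris.
  At iris: go right to rye.
    At rye: no left child.
    Visit rye.
    At rye: go right to elm.
      At elm: no left child.
      Visit elm.
      At elm: go right to moss.
        At moss: no left child.
        Visit moss.
        At moss: go right to tulip.
          At tulip: no left child.
          Visit tulip.
          At tulip: go right to fig.
            At fig: no left child.
            Visit fig.
            At fig: go right to cedar.
              cedar is a leaf — visit cedar.

teak, iris, rye, elm, moss, tulip, fig, cedar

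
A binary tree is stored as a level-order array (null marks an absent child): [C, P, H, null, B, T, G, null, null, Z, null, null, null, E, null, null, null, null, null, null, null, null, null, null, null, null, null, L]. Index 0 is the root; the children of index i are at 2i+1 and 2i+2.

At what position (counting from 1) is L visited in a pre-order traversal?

9

Pre-order visits the node, then its left subtree, then its right subtree.
Visit C.
At C: go left to P.
  Visit P.
  At P: no left child.
  At P: go right to B.
    Visit B.
    At B: go left to Z.
      Z is a leaf — visit Z.
    At B: no right child.
At C: go right to H.
  Visit H.
  At H: go left to T.
    T is a leaf — visit T.
  At H: go right to G.
    Visit G.
    At G: go left to E.
      Visit E.
      At E: go left to L.
        L is a leaf — visit L.
      At E: no right child.
    At G: no right child.
Full pre-order sequence: C, P, B, Z, H, T, G, E, L.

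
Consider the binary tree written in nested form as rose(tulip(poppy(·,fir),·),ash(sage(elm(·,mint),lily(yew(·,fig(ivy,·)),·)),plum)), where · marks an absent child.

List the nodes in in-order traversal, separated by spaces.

poppy fir tulip rose elm mint sage yew ivy fig lily ash plum

In-order visits the left subtree, then the node, then the right subtree.
At rose: go left to tulip.
  At tulip: go left to poppy.
    At poppy: no left child.
    Visit poppy.
    At poppy: go right to fir.
      fir is a leaf — visit fir.
  Visit tulip.
  At tulip: no right child.
Visit rose.
At rose: go right to ash.
  At ash: go left to sage.
    At sage: go left to elm.
      At elm: no left child.
      Visit elm.
      At elm: go right to mint.
        mint is a leaf — visit mint.
    Visit sage.
    At sage: go right to lily.
      At lily: go left to yew.
        At yew: no left child.
        Visit yew.
        At yew: go right to fig.
          At fig: go left to ivy.
            ivy is a leaf — visit ivy.
          Visit fig.
          At fig: no right child.
      Visit lily.
      At lily: no right child.
  Visit ash.
  At ash: go right to plum.
    plum is a leaf — visit plum.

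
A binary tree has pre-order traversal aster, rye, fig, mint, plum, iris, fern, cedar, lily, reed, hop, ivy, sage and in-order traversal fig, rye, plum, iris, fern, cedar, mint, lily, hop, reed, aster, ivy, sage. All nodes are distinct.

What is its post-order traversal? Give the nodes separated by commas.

fig, cedar, fern, iris, plum, hop, reed, lily, mint, rye, sage, ivy, aster

The first element of pre-order is the root; it splits in-order into left and right subtrees.
Root aster: left subtree has 10 nodes {fig, rye, plum, iris, fern, cedar, mint, lily, hop, reed}, right has 2 {ivy, sage}.
  Root rye: left subtree has 1 node {fig}, right has 8 {plum, iris, fern, cedar, mint, lily, hop, reed}.
    Root mint: left subtree has 4 nodes {plum, iris, fern, cedar}, right has 3 {lily, hop, reed}.
      Root plum: left subtree has 0 nodes { }, right has 3 {iris, fern, cedar}.
        Root iris: left subtree has 0 nodes { }, right has 2 {fern, cedar}.
          Root fern: left subtree has 0 nodes { }, right has 1 {cedar}.
      Root lily: left subtree has 0 nodes { }, right has 2 {hop, reed}.
        Root reed: left subtree has 1 node {hop}, right has 0 { }.
  Root ivy: left subtree has 0 nodes { }, right has 1 {sage}.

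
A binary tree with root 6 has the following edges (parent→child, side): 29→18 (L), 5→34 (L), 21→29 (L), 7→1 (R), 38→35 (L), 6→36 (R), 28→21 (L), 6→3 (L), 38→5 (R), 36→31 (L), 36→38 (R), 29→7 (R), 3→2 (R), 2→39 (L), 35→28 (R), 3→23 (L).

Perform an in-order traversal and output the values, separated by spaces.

In-order visits the left subtree, then the node, then the right subtree.
At 6: go left to 3.
  At 3: go left to 23.
    23 is a leaf — visit 23.
  Visit 3.
  At 3: go right to 2.
    At 2: go left to 39.
      39 is a leaf — visit 39.
    Visit 2.
    At 2: no right child.
Visit 6.
At 6: go right to 36.
  At 36: go left to 31.
    31 is a leaf — visit 31.
  Visit 36.
  At 36: go right to 38.
    At 38: go left to 35.
      At 35: no left child.
      Visit 35.
      At 35: go right to 28.
        At 28: go left to 21.
          At 21: go left to 29.
            At 29: go left to 18.
              18 is a leaf — visit 18.
            Visit 29.
            At 29: go right to 7.
              At 7: no left child.
              Visit 7.
              At 7: go right to 1.
                1 is a leaf — visit 1.
          Visit 21.
          At 21: no right child.
        Visit 28.
        At 28: no right child.
    Visit 38.
    At 38: go right to 5.
      At 5: go left to 34.
        34 is a leaf — visit 34.
      Visit 5.
      At 5: no right child.

23 3 39 2 6 31 36 35 18 29 7 1 21 28 38 34 5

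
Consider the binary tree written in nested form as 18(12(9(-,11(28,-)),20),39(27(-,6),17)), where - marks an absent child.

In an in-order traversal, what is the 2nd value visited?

In-order visits the left subtree, then the node, then the right subtree.
At 18: go left to 12.
  At 12: go left to 9.
    At 9: no left child.
    Visit 9.
    At 9: go right to 11.
      At 11: go left to 28.
        28 is a leaf — visit 28.
      Visit 11.
      At 11: no right child.
  Visit 12.
  At 12: go right to 20.
    20 is a leaf — visit 20.
Visit 18.
At 18: go right to 39.
  At 39: go left to 27.
    At 27: no left child.
    Visit 27.
    At 27: go right to 6.
      6 is a leaf — visit 6.
  Visit 39.
  At 39: go right to 17.
    17 is a leaf — visit 17.
Full in-order sequence: 9, 28, 11, 12, 20, 18, 27, 6, 39, 17.

28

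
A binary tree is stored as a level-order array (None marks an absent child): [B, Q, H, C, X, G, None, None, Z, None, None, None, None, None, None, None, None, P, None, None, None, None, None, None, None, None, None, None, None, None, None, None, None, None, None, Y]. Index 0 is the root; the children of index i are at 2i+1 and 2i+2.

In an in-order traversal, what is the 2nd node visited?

In-order visits the left subtree, then the node, then the right subtree.
At B: go left to Q.
  At Q: go left to C.
    At C: no left child.
    Visit C.
    At C: go right to Z.
      At Z: go left to P.
        At P: go left to Y.
          Y is a leaf — visit Y.
        Visit P.
        At P: no right child.
      Visit Z.
      At Z: no right child.
  Visit Q.
  At Q: go right to X.
    X is a leaf — visit X.
Visit B.
At B: go right to H.
  At H: go left to G.
    G is a leaf — visit G.
  Visit H.
  At H: no right child.
Full in-order sequence: C, Y, P, Z, Q, X, B, G, H.

Y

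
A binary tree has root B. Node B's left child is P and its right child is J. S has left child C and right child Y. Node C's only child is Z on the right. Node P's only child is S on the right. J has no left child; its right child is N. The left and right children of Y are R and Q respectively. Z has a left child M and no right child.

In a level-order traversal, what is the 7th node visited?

Y

Level-order visits nodes level by level from the root, left to right within each level.
Level 0: B
Level 1: P, J
Level 2: S, N
Level 3: C, Y
Level 4: Z, R, Q
Level 5: M
Full level-order sequence: B, P, J, S, N, C, Y, Z, R, Q, M.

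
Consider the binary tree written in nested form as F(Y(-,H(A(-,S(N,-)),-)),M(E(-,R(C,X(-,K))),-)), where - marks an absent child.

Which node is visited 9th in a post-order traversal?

R

Post-order visits the left subtree, then the right subtree, then the node.
At F: go left to Y.
  At Y: no left child.
  At Y: go right to H.
    At H: go left to A.
      At A: no left child.
      At A: go right to S.
        At S: go left to N.
          N is a leaf — visit N.
        At S: no right child.
        Visit S.
      Visit A.
    At H: no right child.
    Visit H.
  Visit Y.
At F: go right to M.
  At M: go left to E.
    At E: no left child.
    At E: go right to R.
      At R: go left to C.
        C is a leaf — visit C.
      At R: go right to X.
        At X: no left child.
        At X: go right to K.
          K is a leaf — visit K.
        Visit X.
      Visit R.
    Visit E.
  At M: no right child.
  Visit M.
Visit F.
Full post-order sequence: N, S, A, H, Y, C, K, X, R, E, M, F.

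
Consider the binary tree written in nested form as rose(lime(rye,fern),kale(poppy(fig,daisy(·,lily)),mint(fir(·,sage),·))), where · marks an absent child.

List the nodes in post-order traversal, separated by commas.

Post-order visits the left subtree, then the right subtree, then the node.
At rose: go left to lime.
  At lime: go left to rye.
    rye is a leaf — visit rye.
  At lime: go right to fern.
    fern is a leaf — visit fern.
  Visit lime.
At rose: go right to kale.
  At kale: go left to poppy.
    At poppy: go left to fig.
      fig is a leaf — visit fig.
    At poppy: go right to daisy.
      At daisy: no left child.
      At daisy: go right to lily.
        lily is a leaf — visit lily.
      Visit daisy.
    Visit poppy.
  At kale: go right to mint.
    At mint: go left to fir.
      At fir: no left child.
      At fir: go right to sage.
        sage is a leaf — visit sage.
      Visit fir.
    At mint: no right child.
    Visit mint.
  Visit kale.
Visit rose.

rye, fern, lime, fig, lily, daisy, poppy, sage, fir, mint, kale, rose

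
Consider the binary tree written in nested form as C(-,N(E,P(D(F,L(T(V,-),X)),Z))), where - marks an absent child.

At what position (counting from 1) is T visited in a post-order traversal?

Post-order visits the left subtree, then the right subtree, then the node.
At C: no left child.
At C: go right to N.
  At N: go left to E.
    E is a leaf — visit E.
  At N: go right to P.
    At P: go left to D.
      At D: go left to F.
        F is a leaf — visit F.
      At D: go right to L.
        At L: go left to T.
          At T: go left to V.
            V is a leaf — visit V.
          At T: no right child.
          Visit T.
        At L: go right to X.
          X is a leaf — visit X.
        Visit L.
      Visit D.
    At P: go right to Z.
      Z is a leaf — visit Z.
    Visit P.
  Visit N.
Visit C.
Full post-order sequence: E, F, V, T, X, L, D, Z, P, N, C.

4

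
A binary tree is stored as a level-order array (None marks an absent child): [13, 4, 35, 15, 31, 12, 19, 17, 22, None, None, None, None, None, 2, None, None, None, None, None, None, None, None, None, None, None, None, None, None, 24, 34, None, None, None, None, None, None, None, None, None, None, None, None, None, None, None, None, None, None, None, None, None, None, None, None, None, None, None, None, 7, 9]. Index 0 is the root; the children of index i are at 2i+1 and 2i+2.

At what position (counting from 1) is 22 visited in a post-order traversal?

2

Post-order visits the left subtree, then the right subtree, then the node.
At 13: go left to 4.
  At 4: go left to 15.
    At 15: go left to 17.
      17 is a leaf — visit 17.
    At 15: go right to 22.
      22 is a leaf — visit 22.
    Visit 15.
  At 4: go right to 31.
    31 is a leaf — visit 31.
  Visit 4.
At 13: go right to 35.
  At 35: go left to 12.
    12 is a leaf — visit 12.
  At 35: go right to 19.
    At 19: no left child.
    At 19: go right to 2.
      At 2: go left to 24.
        At 24: go left to 7.
          7 is a leaf — visit 7.
        At 24: go right to 9.
          9 is a leaf — visit 9.
        Visit 24.
      At 2: go right to 34.
        34 is a leaf — visit 34.
      Visit 2.
    Visit 19.
  Visit 35.
Visit 13.
Full post-order sequence: 17, 22, 15, 31, 4, 12, 7, 9, 24, 34, 2, 19, 35, 13.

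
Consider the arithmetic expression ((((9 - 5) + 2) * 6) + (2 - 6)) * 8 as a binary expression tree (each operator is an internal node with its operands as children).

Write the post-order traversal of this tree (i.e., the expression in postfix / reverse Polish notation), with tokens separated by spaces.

Post-order on an expression tree gives postfix notation: for each operator, emit left operand, right operand, then the operator.

9 5 - 2 + 6 * 2 6 - + 8 *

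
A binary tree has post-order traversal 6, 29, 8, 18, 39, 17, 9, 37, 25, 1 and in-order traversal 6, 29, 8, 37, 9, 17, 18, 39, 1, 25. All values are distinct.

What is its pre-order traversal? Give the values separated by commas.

The last element of post-order is the root; it splits in-order into left and right subtrees.
Root 1: left subtree has 8 nodes {6, 29, 8, 37, 9, 17, 18, 39}, right has 1 {25}.
  Root 37: left subtree has 3 nodes {6, 29, 8}, right has 4 {9, 17, 18, 39}.
    Root 8: left subtree has 2 nodes {6, 29}, right has 0 { }.
      Root 29: left subtree has 1 node {6}, right has 0 { }.
    Root 9: left subtree has 0 nodes { }, right has 3 {17, 18, 39}.
      Root 17: left subtree has 0 nodes { }, right has 2 {18, 39}.
        Root 39: left subtree has 1 node {18}, right has 0 { }.

1, 37, 8, 29, 6, 9, 17, 39, 18, 25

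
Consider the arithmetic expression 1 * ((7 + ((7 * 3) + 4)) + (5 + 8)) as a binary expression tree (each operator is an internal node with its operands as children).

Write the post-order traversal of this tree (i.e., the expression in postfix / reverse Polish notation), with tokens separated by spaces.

Post-order on an expression tree gives postfix notation: for each operator, emit left operand, right operand, then the operator.

1 7 7 3 * 4 + + 5 8 + + *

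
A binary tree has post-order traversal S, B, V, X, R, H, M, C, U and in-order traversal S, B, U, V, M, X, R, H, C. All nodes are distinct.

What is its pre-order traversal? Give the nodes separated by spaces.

U B S C M V H R X

The last element of post-order is the root; it splits in-order into left and right subtrees.
Root U: left subtree has 2 nodes {S, B}, right has 6 {V, M, X, R, H, C}.
  Root B: left subtree has 1 node {S}, right has 0 { }.
  Root C: left subtree has 5 nodes {V, M, X, R, H}, right has 0 { }.
    Root M: left subtree has 1 node {V}, right has 3 {X, R, H}.
      Root H: left subtree has 2 nodes {X, R}, right has 0 { }.
        Root R: left subtree has 1 node {X}, right has 0 { }.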